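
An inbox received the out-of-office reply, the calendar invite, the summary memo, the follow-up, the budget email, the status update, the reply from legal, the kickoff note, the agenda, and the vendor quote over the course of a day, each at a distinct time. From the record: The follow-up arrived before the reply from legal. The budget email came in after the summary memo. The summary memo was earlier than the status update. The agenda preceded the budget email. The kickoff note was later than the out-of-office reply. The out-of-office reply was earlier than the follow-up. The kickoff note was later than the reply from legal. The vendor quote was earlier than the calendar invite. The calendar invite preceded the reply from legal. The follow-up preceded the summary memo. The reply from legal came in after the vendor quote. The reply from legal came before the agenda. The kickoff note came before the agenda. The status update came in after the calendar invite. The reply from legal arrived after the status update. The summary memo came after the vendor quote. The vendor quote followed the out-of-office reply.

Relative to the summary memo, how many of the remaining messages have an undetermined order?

Forced before the summary memo: the follow-up, the out-of-office reply, and the vendor quote; forced after the summary memo: the agenda, the budget email, the kickoff note, the reply from legal, and the status update.
That leaves the calendar invite with no forced order relative to the summary memo — 1.

1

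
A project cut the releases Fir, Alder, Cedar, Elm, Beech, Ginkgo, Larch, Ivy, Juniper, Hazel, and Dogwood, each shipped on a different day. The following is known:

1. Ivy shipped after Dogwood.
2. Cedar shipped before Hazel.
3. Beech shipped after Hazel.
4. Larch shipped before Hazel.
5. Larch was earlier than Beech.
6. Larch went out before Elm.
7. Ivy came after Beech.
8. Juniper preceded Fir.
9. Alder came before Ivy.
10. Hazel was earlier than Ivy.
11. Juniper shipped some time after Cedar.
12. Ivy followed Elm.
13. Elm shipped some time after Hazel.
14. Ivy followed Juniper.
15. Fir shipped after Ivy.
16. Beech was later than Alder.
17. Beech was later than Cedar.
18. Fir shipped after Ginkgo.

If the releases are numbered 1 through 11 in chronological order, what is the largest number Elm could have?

9

Elm must come before Fir and Ivy — 2 releases forced after it.
Everything else can be placed before Elm in some valid order, so Elm can sit as late as position 11 − 2 = 9.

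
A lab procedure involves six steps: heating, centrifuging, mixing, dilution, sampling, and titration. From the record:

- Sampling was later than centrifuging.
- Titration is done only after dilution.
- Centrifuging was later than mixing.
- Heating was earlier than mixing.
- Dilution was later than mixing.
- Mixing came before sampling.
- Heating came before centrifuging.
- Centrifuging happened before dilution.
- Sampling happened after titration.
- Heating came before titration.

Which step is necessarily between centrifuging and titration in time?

Tracing the constraints gives centrifuging → dilution → titration, so dilution sits after centrifuging and before titration.
No other step is forced both after centrifuging and before titration.

dilution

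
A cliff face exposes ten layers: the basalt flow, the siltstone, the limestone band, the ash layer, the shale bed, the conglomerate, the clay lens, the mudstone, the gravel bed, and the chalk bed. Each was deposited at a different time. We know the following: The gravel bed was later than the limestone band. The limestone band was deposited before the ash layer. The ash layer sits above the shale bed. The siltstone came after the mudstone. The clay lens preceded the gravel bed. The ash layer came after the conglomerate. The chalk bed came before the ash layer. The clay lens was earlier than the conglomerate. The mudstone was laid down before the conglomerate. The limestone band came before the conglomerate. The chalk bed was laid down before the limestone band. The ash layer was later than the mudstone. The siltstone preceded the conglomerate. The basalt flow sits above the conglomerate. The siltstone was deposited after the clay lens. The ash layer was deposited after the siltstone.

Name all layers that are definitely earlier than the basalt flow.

Directly stated before the basalt flow: the conglomerate.
The chalk bed reaches the basalt flow via the chalk bed → the limestone band → the conglomerate → the basalt flow.
The clay lens reaches the basalt flow via the clay lens → the conglomerate → the basalt flow.
The limestone band reaches the basalt flow via the limestone band → the conglomerate → the basalt flow.
Likewise the mudstone and the siltstone each reach the basalt flow by chaining the stated constraints.
No chain forces the gravel bed (or any of the others) ahead of the basalt flow.

the chalk bed, the clay lens, the conglomerate, the limestone band, the mudstone, the siltstone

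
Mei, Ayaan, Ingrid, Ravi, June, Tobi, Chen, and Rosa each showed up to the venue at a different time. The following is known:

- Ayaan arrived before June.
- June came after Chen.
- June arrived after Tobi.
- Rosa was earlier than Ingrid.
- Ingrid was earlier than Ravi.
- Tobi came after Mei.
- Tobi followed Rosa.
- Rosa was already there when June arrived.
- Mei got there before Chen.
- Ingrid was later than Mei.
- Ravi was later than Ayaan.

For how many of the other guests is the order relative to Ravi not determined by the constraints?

3

Forced before Ravi: Ayaan, Ingrid, Mei, and Rosa.
That leaves Chen, June, and Tobi with no forced order relative to Ravi — 3.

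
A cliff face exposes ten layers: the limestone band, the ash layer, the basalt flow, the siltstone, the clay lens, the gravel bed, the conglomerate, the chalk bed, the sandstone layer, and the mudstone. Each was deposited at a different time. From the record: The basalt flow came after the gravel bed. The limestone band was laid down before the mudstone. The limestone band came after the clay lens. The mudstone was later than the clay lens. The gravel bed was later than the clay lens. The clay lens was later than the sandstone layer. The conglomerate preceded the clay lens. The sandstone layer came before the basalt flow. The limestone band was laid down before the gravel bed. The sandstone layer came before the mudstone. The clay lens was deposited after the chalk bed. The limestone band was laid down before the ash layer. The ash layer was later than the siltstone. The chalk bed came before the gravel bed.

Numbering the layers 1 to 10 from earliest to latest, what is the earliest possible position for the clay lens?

The chalk bed, the conglomerate, and the sandstone layer must all come before the clay lens — 3 forced predecessors.
Nothing else is forced ahead of the clay lens, so its earliest slot is position 3 + 1 = 4.

4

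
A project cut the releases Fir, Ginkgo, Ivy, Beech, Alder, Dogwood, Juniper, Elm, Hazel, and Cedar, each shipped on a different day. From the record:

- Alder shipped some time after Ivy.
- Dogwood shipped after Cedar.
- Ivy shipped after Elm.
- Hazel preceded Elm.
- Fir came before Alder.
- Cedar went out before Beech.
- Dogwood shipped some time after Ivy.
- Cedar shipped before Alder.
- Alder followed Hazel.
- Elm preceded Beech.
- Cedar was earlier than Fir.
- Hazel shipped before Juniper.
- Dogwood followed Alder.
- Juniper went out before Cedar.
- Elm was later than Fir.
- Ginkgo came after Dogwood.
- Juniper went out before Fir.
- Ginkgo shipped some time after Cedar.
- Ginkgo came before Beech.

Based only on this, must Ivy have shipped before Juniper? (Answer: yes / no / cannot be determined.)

no

Tracing the constraints gives Juniper → Fir → Elm → Ivy, so Juniper must come before Ivy.
That means Ivy cannot be before Juniper.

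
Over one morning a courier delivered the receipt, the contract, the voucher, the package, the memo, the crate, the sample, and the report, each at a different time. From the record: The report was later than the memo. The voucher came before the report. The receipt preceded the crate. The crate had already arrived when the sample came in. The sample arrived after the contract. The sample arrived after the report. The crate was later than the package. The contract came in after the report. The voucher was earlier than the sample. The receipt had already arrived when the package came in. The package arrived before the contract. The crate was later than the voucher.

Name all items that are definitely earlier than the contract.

Directly stated before the contract: the package and the report.
The memo reaches the contract via the memo → the report → the contract.
The receipt reaches the contract via the receipt → the package → the contract.
The voucher reaches the contract via the voucher → the report → the contract.
No chain forces the sample (or any of the others) ahead of the contract.

the memo, the package, the receipt, the report, the voucher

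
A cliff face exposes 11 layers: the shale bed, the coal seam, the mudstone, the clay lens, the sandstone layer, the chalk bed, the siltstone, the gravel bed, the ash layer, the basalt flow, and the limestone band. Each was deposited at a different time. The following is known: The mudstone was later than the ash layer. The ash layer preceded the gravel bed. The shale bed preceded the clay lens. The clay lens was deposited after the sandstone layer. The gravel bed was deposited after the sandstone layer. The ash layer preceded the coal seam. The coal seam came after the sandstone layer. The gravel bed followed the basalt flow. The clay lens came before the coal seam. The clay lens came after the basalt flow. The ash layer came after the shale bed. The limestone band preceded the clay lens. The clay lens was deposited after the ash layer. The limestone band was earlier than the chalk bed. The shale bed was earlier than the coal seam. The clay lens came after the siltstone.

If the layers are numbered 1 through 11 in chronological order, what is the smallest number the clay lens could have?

7

The ash layer, the basalt flow, the limestone band, the sandstone layer, the shale bed, and the siltstone must all come before the clay lens — 6 forced predecessors.
Nothing else is forced ahead of the clay lens, so its earliest slot is position 6 + 1 = 7.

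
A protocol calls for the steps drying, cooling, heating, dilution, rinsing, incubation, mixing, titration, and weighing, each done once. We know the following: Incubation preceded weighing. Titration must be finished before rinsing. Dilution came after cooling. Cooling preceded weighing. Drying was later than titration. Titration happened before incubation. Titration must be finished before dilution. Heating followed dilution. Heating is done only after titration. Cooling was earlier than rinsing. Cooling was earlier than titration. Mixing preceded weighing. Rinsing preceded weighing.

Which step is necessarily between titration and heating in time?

dilution

Tracing the constraints gives titration → dilution → heating, so dilution sits after titration and before heating.
No other step is forced both after titration and before heating.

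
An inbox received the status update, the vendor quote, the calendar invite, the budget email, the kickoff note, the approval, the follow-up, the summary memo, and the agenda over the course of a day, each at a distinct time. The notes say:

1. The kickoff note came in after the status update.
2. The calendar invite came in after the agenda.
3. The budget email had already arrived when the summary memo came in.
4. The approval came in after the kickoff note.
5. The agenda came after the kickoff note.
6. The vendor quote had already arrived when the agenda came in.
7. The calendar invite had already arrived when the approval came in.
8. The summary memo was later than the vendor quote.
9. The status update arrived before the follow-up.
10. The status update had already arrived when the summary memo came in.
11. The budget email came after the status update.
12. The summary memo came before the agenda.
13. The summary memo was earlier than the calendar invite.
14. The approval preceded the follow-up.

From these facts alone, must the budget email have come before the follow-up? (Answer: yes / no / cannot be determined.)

yes

Chain the constraints: the budget email → the summary memo → the calendar invite → the approval → the follow-up. Each link is directly stated, so the budget email comes before the follow-up.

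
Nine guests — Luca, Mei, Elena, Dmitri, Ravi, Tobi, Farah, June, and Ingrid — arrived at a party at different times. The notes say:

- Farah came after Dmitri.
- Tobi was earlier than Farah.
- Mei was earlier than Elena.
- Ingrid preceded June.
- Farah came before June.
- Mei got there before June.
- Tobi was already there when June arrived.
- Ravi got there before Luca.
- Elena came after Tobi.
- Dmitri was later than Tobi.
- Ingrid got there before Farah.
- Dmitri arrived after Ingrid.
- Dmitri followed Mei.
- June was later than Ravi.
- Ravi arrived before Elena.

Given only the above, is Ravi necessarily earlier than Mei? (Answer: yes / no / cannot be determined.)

cannot be determined

No chain of stated constraints runs from Ravi to Mei, and none runs from Mei to Ravi either.
So the relative order of Ravi and Mei is not fixed by the given facts.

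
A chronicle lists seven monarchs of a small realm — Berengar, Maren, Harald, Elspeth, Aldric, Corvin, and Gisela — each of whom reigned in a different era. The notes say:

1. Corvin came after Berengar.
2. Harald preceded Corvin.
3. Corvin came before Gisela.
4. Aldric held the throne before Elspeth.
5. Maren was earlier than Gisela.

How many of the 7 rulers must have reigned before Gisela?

Directly stated before Gisela: Corvin and Maren.
Berengar reaches Gisela via Berengar → Corvin → Gisela.
Harald reaches Gisela via Harald → Corvin → Gisela.
No chain forces Aldric (or any of the others) ahead of Gisela.
That's Berengar, Corvin, Harald, and Maren — 4 in all.

4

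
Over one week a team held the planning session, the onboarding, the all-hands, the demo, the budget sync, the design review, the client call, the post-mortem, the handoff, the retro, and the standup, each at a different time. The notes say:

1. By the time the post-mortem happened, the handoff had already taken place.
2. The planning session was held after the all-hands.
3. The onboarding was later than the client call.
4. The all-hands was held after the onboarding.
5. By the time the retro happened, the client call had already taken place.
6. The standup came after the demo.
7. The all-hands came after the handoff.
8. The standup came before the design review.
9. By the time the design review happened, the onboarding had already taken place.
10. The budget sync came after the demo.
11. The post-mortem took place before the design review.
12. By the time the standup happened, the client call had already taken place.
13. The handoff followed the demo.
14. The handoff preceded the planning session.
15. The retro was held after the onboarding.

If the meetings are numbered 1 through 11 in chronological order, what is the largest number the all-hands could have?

10

The all-hands must come before the planning session — 1 meeting forced after it.
Everything else can be placed before the all-hands in some valid order, so the all-hands can sit as late as position 11 − 1 = 10.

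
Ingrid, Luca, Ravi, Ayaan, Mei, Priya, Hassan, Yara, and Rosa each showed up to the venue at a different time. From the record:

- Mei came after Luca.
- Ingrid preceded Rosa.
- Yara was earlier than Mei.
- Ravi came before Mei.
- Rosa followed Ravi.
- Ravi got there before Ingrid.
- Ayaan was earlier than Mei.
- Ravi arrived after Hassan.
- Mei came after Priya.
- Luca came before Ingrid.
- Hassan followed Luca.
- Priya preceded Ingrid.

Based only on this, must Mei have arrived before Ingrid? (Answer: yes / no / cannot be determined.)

No chain of stated constraints runs from Mei to Ingrid, and none runs from Ingrid to Mei either.
So the relative order of Mei and Ingrid is not fixed by the given facts.

cannot be determined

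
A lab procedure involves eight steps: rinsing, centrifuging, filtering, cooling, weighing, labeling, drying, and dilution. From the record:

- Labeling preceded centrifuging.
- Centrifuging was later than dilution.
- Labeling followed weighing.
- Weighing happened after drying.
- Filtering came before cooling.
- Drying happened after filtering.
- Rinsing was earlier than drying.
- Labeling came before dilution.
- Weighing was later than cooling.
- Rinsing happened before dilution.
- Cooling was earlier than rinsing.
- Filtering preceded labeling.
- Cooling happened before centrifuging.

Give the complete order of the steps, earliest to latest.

filtering, cooling, rinsing, drying, weighing, labeling, dilution, centrifuging

The constraints fix every adjacent pair, so only one ordering works:
filtering → cooling → rinsing → drying → weighing → labeling → dilution → centrifuging.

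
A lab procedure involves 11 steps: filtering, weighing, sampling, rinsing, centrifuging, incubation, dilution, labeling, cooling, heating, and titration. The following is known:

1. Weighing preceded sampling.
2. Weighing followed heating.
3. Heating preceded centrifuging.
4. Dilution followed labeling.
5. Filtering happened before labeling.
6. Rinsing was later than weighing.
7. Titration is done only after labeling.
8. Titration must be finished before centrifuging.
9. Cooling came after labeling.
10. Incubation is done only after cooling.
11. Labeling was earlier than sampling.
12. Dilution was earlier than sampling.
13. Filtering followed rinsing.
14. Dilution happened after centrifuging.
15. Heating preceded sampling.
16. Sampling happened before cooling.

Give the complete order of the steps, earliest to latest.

The constraints fix every adjacent pair, so only one ordering works:
heating → weighing → rinsing → filtering → labeling → titration → centrifuging → dilution → sampling → cooling → incubation.

heating, weighing, rinsing, filtering, labeling, titration, centrifuging, dilution, sampling, cooling, incubation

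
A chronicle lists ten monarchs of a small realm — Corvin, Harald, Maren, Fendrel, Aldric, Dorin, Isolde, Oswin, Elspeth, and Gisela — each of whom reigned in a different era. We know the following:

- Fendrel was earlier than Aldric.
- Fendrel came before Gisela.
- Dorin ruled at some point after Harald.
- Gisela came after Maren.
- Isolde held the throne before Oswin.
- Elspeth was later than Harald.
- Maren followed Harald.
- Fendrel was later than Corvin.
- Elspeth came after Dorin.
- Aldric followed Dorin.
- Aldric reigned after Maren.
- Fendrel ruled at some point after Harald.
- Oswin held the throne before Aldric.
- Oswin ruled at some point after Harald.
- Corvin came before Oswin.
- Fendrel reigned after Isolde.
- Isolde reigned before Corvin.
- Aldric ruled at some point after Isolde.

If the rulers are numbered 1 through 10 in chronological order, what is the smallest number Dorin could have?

2

Harald must come before Dorin — 1 forced predecessor.
Nothing else is forced ahead of Dorin, so their earliest slot is position 1 + 1 = 2.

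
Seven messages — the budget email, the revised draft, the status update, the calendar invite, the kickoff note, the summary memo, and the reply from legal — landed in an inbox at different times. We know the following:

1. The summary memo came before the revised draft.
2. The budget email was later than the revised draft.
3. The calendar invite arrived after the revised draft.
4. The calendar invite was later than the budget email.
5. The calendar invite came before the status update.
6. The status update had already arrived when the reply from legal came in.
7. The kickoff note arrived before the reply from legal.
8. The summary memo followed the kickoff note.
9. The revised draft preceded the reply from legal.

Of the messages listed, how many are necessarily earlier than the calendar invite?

Directly stated before the calendar invite: the budget email and the revised draft.
The kickoff note reaches the calendar invite via the kickoff note → the summary memo → the revised draft → the calendar invite.
The summary memo reaches the calendar invite via the summary memo → the revised draft → the calendar invite.
No chain forces the reply from legal (or any of the others) ahead of the calendar invite.
That's the budget email, the kickoff note, the revised draft, and the summary memo — 4 in all.

4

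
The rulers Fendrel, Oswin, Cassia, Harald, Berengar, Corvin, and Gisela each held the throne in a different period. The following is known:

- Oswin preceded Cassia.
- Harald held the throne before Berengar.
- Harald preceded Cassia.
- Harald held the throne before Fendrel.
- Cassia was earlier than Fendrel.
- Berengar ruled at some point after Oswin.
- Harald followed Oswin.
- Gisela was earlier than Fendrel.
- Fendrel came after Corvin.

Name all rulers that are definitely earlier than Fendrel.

Directly stated before Fendrel: Cassia, Corvin, Gisela, and Harald.
Oswin reaches Fendrel via Oswin → Cassia → Fendrel.

Cassia, Corvin, Gisela, Harald, Oswin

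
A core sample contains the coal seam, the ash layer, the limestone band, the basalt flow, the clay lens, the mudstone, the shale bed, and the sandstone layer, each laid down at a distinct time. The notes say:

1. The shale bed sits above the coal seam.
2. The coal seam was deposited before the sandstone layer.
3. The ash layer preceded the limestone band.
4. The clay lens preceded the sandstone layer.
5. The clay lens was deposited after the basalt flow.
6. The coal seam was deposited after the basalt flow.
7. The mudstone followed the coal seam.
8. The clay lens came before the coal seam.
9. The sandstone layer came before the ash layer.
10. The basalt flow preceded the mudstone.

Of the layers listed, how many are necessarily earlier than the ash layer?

Directly stated before the ash layer: the sandstone layer.
The basalt flow reaches the ash layer via the basalt flow → the clay lens → the sandstone layer → the ash layer.
The clay lens reaches the ash layer via the clay lens → the sandstone layer → the ash layer.
The coal seam reaches the ash layer via the coal seam → the sandstone layer → the ash layer.
No chain forces the mudstone (or any of the others) ahead of the ash layer.
That's the basalt flow, the clay lens, the coal seam, and the sandstone layer — 4 in all.

4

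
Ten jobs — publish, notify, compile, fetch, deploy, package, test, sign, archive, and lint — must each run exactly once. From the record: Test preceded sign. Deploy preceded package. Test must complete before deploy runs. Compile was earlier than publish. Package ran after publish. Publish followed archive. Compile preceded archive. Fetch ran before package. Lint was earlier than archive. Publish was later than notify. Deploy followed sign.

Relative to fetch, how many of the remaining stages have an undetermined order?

Forced after fetch: package.
That leaves archive, compile, deploy, lint, notify, publish, sign, and test with no forced order relative to fetch — 8.

8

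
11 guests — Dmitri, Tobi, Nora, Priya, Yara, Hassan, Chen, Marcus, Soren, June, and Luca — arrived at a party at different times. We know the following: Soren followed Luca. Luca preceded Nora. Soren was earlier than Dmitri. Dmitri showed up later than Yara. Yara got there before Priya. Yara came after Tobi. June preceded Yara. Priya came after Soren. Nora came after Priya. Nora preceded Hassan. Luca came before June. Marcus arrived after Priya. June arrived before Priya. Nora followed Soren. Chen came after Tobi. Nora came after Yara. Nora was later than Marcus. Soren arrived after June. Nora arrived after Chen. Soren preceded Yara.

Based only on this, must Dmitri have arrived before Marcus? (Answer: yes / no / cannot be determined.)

cannot be determined

No chain of stated constraints runs from Dmitri to Marcus, and none runs from Marcus to Dmitri either.
So the relative order of Dmitri and Marcus is not fixed by the given facts.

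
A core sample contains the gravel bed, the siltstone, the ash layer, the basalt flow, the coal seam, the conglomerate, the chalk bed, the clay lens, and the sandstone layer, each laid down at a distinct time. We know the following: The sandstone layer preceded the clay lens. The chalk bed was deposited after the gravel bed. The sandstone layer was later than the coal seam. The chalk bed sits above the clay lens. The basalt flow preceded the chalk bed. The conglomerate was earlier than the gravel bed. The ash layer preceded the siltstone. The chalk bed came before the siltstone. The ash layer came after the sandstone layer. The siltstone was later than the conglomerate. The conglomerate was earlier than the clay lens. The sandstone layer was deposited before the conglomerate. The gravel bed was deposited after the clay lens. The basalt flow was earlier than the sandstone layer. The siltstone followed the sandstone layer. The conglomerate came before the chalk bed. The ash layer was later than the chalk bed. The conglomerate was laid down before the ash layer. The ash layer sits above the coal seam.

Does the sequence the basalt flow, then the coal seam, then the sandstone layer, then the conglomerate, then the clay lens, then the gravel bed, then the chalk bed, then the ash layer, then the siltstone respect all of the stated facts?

yes

Check each stated constraint against the proposed order — e.g. the basalt flow is ahead of the chalk bed; the coal seam is ahead of the ash layer. Every pair is in the required order; nothing is violated.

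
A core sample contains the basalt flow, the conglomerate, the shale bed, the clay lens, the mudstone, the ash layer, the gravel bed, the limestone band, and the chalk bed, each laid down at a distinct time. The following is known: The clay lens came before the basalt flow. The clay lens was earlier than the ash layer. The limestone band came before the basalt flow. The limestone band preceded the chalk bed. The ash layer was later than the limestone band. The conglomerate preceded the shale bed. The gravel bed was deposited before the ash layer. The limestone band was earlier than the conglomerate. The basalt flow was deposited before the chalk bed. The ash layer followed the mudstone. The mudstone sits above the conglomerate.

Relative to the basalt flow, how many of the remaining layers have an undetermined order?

Forced before the basalt flow: the clay lens and the limestone band; forced after the basalt flow: the chalk bed.
That leaves the ash layer, the conglomerate, the gravel bed, the mudstone, and the shale bed with no forced order relative to the basalt flow — 5.

5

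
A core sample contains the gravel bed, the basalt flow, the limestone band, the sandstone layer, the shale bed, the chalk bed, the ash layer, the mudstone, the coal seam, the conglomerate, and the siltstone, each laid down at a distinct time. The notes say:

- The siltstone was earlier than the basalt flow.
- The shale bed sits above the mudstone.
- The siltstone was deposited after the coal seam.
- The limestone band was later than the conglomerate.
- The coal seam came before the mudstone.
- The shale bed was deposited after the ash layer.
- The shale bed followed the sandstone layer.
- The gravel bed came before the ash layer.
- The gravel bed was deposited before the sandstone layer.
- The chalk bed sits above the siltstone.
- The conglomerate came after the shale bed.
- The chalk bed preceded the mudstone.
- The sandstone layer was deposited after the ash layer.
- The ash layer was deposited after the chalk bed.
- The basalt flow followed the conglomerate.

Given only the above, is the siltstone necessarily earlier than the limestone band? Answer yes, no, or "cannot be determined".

yes

Chain the constraints: the siltstone → the chalk bed → the ash layer → the shale bed → the conglomerate → the limestone band. Each link is directly stated, so the siltstone comes before the limestone band.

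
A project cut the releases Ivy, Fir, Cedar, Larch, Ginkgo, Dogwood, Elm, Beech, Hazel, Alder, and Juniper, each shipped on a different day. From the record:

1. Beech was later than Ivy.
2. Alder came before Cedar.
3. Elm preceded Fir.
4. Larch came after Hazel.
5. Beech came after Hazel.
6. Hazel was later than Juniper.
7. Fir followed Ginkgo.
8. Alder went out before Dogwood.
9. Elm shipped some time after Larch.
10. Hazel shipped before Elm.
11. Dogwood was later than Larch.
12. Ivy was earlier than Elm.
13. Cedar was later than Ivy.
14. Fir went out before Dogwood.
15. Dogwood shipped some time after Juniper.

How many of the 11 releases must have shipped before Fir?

6

Directly stated before Fir: Elm and Ginkgo.
Hazel reaches Fir via Hazel → Elm → Fir.
Ivy reaches Fir via Ivy → Elm → Fir.
Juniper reaches Fir via Juniper → Hazel → Elm → Fir.
Likewise Larch reaches Fir by chaining the stated constraints.
That's Elm, Ginkgo, Hazel, Ivy, Juniper, and Larch — 6 in all.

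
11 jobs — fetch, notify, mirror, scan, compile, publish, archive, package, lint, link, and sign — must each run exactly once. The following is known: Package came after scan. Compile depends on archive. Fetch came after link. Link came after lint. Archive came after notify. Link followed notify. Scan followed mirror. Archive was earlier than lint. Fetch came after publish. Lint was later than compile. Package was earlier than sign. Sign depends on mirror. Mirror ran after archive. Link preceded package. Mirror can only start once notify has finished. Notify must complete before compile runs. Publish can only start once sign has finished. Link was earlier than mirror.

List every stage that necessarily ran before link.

Directly stated before link: lint and notify.
Archive reaches link via archive → lint → link.
Compile reaches link via compile → lint → link.
No chain forces sign (or any of the others) ahead of link.

archive, compile, lint, notify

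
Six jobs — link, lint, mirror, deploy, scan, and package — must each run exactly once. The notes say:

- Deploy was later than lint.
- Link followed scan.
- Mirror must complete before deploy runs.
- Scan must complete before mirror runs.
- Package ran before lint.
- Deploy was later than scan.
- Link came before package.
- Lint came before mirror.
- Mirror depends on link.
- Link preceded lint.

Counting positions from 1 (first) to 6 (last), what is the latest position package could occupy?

3

Package must come before deploy, lint, and mirror — 3 stages forced after it.
Everything else can be placed before package in some valid order, so package can sit as late as position 6 − 3 = 3.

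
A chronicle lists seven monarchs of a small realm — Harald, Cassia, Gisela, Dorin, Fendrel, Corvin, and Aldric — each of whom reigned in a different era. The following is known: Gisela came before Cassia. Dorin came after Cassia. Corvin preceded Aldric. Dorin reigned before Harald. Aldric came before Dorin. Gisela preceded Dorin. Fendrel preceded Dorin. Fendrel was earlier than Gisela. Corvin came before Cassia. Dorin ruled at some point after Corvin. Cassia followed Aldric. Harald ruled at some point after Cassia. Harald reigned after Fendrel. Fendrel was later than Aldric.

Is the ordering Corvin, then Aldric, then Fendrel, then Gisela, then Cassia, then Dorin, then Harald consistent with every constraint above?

yes

Check each stated constraint against the proposed order — e.g. Aldric is ahead of Dorin; Corvin is ahead of Dorin. Every pair is in the required order; nothing is violated.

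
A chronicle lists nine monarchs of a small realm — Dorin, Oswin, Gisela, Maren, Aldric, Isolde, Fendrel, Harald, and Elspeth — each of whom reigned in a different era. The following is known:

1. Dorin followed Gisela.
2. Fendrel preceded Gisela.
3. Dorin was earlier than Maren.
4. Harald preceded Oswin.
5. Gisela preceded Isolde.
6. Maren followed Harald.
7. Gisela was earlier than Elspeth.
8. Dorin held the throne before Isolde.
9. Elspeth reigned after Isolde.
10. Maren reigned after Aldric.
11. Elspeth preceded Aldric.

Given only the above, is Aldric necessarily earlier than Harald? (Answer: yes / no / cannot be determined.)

cannot be determined

No chain of stated constraints runs from Aldric to Harald, and none runs from Harald to Aldric either.
So the relative order of Aldric and Harald is not fixed by the given facts.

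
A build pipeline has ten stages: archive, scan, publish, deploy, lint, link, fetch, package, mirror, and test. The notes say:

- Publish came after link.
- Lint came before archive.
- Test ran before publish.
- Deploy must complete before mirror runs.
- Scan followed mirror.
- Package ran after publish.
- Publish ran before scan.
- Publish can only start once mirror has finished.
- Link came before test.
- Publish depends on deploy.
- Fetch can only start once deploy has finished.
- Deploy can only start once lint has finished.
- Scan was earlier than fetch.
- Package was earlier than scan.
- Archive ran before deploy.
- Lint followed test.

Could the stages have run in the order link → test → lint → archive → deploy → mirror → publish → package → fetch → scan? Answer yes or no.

no

The constraints require scan before fetch, but in the proposed sequence fetch appears ahead of scan. That one violation is enough.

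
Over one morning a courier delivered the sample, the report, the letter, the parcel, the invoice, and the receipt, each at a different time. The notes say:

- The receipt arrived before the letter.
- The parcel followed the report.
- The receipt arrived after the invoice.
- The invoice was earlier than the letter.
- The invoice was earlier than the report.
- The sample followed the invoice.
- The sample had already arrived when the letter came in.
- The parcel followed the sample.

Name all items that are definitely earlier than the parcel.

Directly stated before the parcel: the report and the sample.
The invoice reaches the parcel via the invoice → the report → the parcel.
No chain forces the letter (or any of the others) ahead of the parcel.

the invoice, the report, the sample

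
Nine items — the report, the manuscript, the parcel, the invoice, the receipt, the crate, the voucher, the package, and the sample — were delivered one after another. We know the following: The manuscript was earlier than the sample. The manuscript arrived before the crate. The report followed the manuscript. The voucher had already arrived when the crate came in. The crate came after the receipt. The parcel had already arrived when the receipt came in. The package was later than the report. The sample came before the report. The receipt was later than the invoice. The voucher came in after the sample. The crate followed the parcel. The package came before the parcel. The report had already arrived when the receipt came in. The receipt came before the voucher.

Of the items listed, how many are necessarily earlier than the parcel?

4

Directly stated before the parcel: the package.
The manuscript reaches the parcel via the manuscript → the report → the package → the parcel.
The report reaches the parcel via the report → the package → the parcel.
The sample reaches the parcel via the sample → the report → the package → the parcel.
That's the manuscript, the package, the report, and the sample — 4 in all.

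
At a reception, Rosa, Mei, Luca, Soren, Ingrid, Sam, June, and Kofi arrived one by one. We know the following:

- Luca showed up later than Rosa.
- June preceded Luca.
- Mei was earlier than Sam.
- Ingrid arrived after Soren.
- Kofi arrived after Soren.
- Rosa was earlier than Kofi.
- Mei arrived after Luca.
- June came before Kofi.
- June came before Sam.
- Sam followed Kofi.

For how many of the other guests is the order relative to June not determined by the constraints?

Forced after June: Kofi, Luca, Mei, and Sam.
That leaves Ingrid, Rosa, and Soren with no forced order relative to June — 3.

3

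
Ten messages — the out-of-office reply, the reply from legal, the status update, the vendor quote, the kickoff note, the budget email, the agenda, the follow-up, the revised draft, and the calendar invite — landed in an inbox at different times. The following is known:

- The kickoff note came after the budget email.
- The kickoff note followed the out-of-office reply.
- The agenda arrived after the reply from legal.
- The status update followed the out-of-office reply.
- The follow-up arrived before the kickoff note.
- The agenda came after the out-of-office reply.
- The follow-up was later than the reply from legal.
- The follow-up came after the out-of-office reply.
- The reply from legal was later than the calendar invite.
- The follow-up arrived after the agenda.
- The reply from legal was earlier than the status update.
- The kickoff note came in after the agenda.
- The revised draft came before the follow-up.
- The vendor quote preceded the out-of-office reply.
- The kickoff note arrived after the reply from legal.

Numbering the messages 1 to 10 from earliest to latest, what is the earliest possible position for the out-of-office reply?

2

The vendor quote must come before the out-of-office reply — 1 forced predecessor.
Nothing else is forced ahead of the out-of-office reply, so its earliest slot is position 1 + 1 = 2.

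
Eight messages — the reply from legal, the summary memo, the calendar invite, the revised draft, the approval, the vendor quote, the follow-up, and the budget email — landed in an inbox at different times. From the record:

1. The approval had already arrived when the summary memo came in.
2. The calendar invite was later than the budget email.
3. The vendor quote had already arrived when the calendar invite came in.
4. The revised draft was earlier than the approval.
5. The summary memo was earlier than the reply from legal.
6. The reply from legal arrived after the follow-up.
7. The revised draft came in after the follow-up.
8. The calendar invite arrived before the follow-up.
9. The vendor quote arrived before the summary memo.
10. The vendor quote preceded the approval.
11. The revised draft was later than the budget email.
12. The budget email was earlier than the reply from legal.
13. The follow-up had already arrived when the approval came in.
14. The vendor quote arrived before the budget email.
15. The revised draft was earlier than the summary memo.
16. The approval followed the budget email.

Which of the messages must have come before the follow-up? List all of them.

the budget email, the calendar invite, the vendor quote

Directly stated before the follow-up: the calendar invite.
The budget email reaches the follow-up via the budget email → the calendar invite → the follow-up.
The vendor quote reaches the follow-up via the vendor quote → the calendar invite → the follow-up.
No chain forces the approval (or any of the others) ahead of the follow-up.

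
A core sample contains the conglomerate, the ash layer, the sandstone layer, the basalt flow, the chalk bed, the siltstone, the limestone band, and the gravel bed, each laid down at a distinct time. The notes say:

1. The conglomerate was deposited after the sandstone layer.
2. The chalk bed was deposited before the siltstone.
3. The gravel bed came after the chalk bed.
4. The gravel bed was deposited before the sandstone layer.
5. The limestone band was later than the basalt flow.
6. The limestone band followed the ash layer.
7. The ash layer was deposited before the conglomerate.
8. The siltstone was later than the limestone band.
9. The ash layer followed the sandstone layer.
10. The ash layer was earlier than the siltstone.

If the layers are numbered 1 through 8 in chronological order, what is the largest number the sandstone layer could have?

The sandstone layer must come before the ash layer, the conglomerate, the limestone band, and the siltstone — 4 layers forced after it.
Everything else can be placed before the sandstone layer in some valid order, so the sandstone layer can sit as late as position 8 − 4 = 4.

4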